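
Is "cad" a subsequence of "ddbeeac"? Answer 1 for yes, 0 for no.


Check if "cad" is a subsequence of "ddbeeac"
Greedy scan:
  Position 0 ('d'): no match needed
  Position 1 ('d'): no match needed
  Position 2 ('b'): no match needed
  Position 3 ('e'): no match needed
  Position 4 ('e'): no match needed
  Position 5 ('a'): no match needed
  Position 6 ('c'): matches sub[0] = 'c'
Only matched 1/3 characters => not a subsequence

0


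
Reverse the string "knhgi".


Input: knhgi
Reading characters right to left:
  Position 4: 'i'
  Position 3: 'g'
  Position 2: 'h'
  Position 1: 'n'
  Position 0: 'k'
Reversed: ighnk

ighnk


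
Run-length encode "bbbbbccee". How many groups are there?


Input: bbbbbccee
Scanning for consecutive runs:
  Group 1: 'b' x 5 (positions 0-4)
  Group 2: 'c' x 2 (positions 5-6)
  Group 3: 'e' x 2 (positions 7-8)
Total groups: 3

3


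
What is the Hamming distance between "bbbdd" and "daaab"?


Comparing "bbbdd" and "daaab" position by position:
  Position 0: 'b' vs 'd' => differ
  Position 1: 'b' vs 'a' => differ
  Position 2: 'b' vs 'a' => differ
  Position 3: 'd' vs 'a' => differ
  Position 4: 'd' vs 'b' => differ
Total differences (Hamming distance): 5

5


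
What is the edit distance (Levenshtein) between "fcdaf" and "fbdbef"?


Computing edit distance: "fcdaf" -> "fbdbef"
DP table:
           f    b    d    b    e    f
      0    1    2    3    4    5    6
  f   1    0    1    2    3    4    5
  c   2    1    1    2    3    4    5
  d   3    2    2    1    2    3    4
  a   4    3    3    2    2    3    4
  f   5    4    4    3    3    3    3
Edit distance = dp[5][6] = 3

3


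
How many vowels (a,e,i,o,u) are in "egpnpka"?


Input: egpnpka
Checking each character:
  'e' at position 0: vowel (running total: 1)
  'g' at position 1: consonant
  'p' at position 2: consonant
  'n' at position 3: consonant
  'p' at position 4: consonant
  'k' at position 5: consonant
  'a' at position 6: vowel (running total: 2)
Total vowels: 2

2


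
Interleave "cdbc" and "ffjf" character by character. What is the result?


Interleaving "cdbc" and "ffjf":
  Position 0: 'c' from first, 'f' from second => "cf"
  Position 1: 'd' from first, 'f' from second => "df"
  Position 2: 'b' from first, 'j' from second => "bj"
  Position 3: 'c' from first, 'f' from second => "cf"
Result: cfdfbjcf

cfdfbjcf


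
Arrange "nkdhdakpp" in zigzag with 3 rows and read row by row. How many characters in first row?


Zigzag "nkdhdakpp" into 3 rows:
Placing characters:
  'n' => row 0
  'k' => row 1
  'd' => row 2
  'h' => row 1
  'd' => row 0
  'a' => row 1
  'k' => row 2
  'p' => row 1
  'p' => row 0
Rows:
  Row 0: "ndp"
  Row 1: "khap"
  Row 2: "dk"
First row length: 3

3


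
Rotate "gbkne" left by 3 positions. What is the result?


Input: "gbkne", rotate left by 3
First 3 characters: "gbk"
Remaining characters: "ne"
Concatenate remaining + first: "ne" + "gbk" = "negbk"

negbk


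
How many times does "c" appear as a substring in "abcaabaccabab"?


Searching for "c" in "abcaabaccabab"
Scanning each position:
  Position 0: "a" => no
  Position 1: "b" => no
  Position 2: "c" => MATCH
  Position 3: "a" => no
  Position 4: "a" => no
  Position 5: "b" => no
  Position 6: "a" => no
  Position 7: "c" => MATCH
  Position 8: "c" => MATCH
  Position 9: "a" => no
  Position 10: "b" => no
  Position 11: "a" => no
  Position 12: "b" => no
Total occurrences: 3

3


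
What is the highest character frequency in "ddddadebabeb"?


Input: ddddadebabeb
Character counts:
  'a': 2
  'b': 3
  'd': 5
  'e': 2
Maximum frequency: 5

5


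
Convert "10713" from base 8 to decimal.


Input: "10713" in base 8
Positional expansion:
  Digit '1' (value 1) x 8^4 = 4096
  Digit '0' (value 0) x 8^3 = 0
  Digit '7' (value 7) x 8^2 = 448
  Digit '1' (value 1) x 8^1 = 8
  Digit '3' (value 3) x 8^0 = 3
Sum = 4555

4555


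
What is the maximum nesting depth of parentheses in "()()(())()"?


Input: "()()(())()"
Tracking depth:
  Position 0 '(': depth becomes 1
  Position 1 ')': depth becomes 0
  Position 2 '(': depth becomes 1
  Position 3 ')': depth becomes 0
  Position 4 '(': depth becomes 1
  Position 5 '(': depth becomes 2
  Position 6 ')': depth becomes 1
  Position 7 ')': depth becomes 0
  Position 8 '(': depth becomes 1
  Position 9 ')': depth becomes 0
Maximum depth reached: 2

2


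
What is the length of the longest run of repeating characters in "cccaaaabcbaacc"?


Input: "cccaaaabcbaacc"
Scanning for longest run:
  Position 1 ('c'): continues run of 'c', length=2
  Position 2 ('c'): continues run of 'c', length=3
  Position 3 ('a'): new char, reset run to 1
  Position 4 ('a'): continues run of 'a', length=2
  Position 5 ('a'): continues run of 'a', length=3
  Position 6 ('a'): continues run of 'a', length=4
  Position 7 ('b'): new char, reset run to 1
  Position 8 ('c'): new char, reset run to 1
  Position 9 ('b'): new char, reset run to 1
  Position 10 ('a'): new char, reset run to 1
  Position 11 ('a'): continues run of 'a', length=2
  Position 12 ('c'): new char, reset run to 1
  Position 13 ('c'): continues run of 'c', length=2
Longest run: 'a' with length 4

4


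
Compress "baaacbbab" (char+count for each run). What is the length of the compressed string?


Input: baaacbbab
Runs:
  'b' x 1 => "b1"
  'a' x 3 => "a3"
  'c' x 1 => "c1"
  'b' x 2 => "b2"
  'a' x 1 => "a1"
  'b' x 1 => "b1"
Compressed: "b1a3c1b2a1b1"
Compressed length: 12

12


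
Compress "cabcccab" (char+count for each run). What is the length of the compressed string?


Input: cabcccab
Runs:
  'c' x 1 => "c1"
  'a' x 1 => "a1"
  'b' x 1 => "b1"
  'c' x 3 => "c3"
  'a' x 1 => "a1"
  'b' x 1 => "b1"
Compressed: "c1a1b1c3a1b1"
Compressed length: 12

12


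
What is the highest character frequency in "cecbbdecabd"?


Input: cecbbdecabd
Character counts:
  'a': 1
  'b': 3
  'c': 3
  'd': 2
  'e': 2
Maximum frequency: 3

3


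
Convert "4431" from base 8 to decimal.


Input: "4431" in base 8
Positional expansion:
  Digit '4' (value 4) x 8^3 = 2048
  Digit '4' (value 4) x 8^2 = 256
  Digit '3' (value 3) x 8^1 = 24
  Digit '1' (value 1) x 8^0 = 1
Sum = 2329

2329


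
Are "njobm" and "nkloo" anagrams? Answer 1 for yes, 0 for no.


Strings: "njobm", "nkloo"
Sorted first:  bjmno
Sorted second: klnoo
Differ at position 0: 'b' vs 'k' => not anagrams

0


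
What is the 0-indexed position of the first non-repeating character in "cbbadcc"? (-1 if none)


Input: cbbadcc
Character frequencies:
  'a': 1
  'b': 2
  'c': 3
  'd': 1
Scanning left to right for freq == 1:
  Position 0 ('c'): freq=3, skip
  Position 1 ('b'): freq=2, skip
  Position 2 ('b'): freq=2, skip
  Position 3 ('a'): unique! => answer = 3

3


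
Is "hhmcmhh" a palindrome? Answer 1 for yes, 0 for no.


Input: hhmcmhh
Reversed: hhmcmhh
  Compare pos 0 ('h') with pos 6 ('h'): match
  Compare pos 1 ('h') with pos 5 ('h'): match
  Compare pos 2 ('m') with pos 4 ('m'): match
Result: palindrome

1


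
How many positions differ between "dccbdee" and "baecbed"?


Comparing "dccbdee" and "baecbed" position by position:
  Position 0: 'd' vs 'b' => DIFFER
  Position 1: 'c' vs 'a' => DIFFER
  Position 2: 'c' vs 'e' => DIFFER
  Position 3: 'b' vs 'c' => DIFFER
  Position 4: 'd' vs 'b' => DIFFER
  Position 5: 'e' vs 'e' => same
  Position 6: 'e' vs 'd' => DIFFER
Positions that differ: 6

6


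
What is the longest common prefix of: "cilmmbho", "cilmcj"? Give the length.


Words: cilmmbho, cilmcj
  Position 0: all 'c' => match
  Position 1: all 'i' => match
  Position 2: all 'l' => match
  Position 3: all 'm' => match
  Position 4: ('m', 'c') => mismatch, stop
LCP = "cilm" (length 4)

4


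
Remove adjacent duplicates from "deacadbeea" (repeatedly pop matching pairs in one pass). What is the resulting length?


Input: deacadbeea
Stack-based adjacent duplicate removal:
  Read 'd': push. Stack: d
  Read 'e': push. Stack: de
  Read 'a': push. Stack: dea
  Read 'c': push. Stack: deac
  Read 'a': push. Stack: deaca
  Read 'd': push. Stack: deacad
  Read 'b': push. Stack: deacadb
  Read 'e': push. Stack: deacadbe
  Read 'e': matches stack top 'e' => pop. Stack: deacadb
  Read 'a': push. Stack: deacadba
Final stack: "deacadba" (length 8)

8


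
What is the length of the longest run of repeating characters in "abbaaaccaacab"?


Input: "abbaaaccaacab"
Scanning for longest run:
  Position 1 ('b'): new char, reset run to 1
  Position 2 ('b'): continues run of 'b', length=2
  Position 3 ('a'): new char, reset run to 1
  Position 4 ('a'): continues run of 'a', length=2
  Position 5 ('a'): continues run of 'a', length=3
  Position 6 ('c'): new char, reset run to 1
  Position 7 ('c'): continues run of 'c', length=2
  Position 8 ('a'): new char, reset run to 1
  Position 9 ('a'): continues run of 'a', length=2
  Position 10 ('c'): new char, reset run to 1
  Position 11 ('a'): new char, reset run to 1
  Position 12 ('b'): new char, reset run to 1
Longest run: 'a' with length 3

3


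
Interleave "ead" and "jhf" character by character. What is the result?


Interleaving "ead" and "jhf":
  Position 0: 'e' from first, 'j' from second => "ej"
  Position 1: 'a' from first, 'h' from second => "ah"
  Position 2: 'd' from first, 'f' from second => "df"
Result: ejahdf

ejahdf


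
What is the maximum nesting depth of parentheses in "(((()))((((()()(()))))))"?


Input: "(((()))((((()()(()))))))"
Tracking depth:
  Position 0 '(': depth becomes 1
  Position 1 '(': depth becomes 2
  Position 2 '(': depth becomes 3
  Position 3 '(': depth becomes 4
  Position 4 ')': depth becomes 3
  Position 5 ')': depth becomes 2
  Position 6 ')': depth becomes 1
  Position 7 '(': depth becomes 2
  Position 8 '(': depth becomes 3
  Position 9 '(': depth becomes 4
  Position 10 '(': depth becomes 5
  Position 11 '(': depth becomes 6
  Position 12 ')': depth becomes 5
  Position 13 '(': depth becomes 6
  Position 14 ')': depth becomes 5
  Position 15 '(': depth becomes 6
  Position 16 '(': depth becomes 7
  Position 17 ')': depth becomes 6
  Position 18 ')': depth becomes 5
  Position 19 ')': depth becomes 4
  Position 20 ')': depth becomes 3
  Position 21 ')': depth becomes 2
  Position 22 ')': depth becomes 1
  Position 23 ')': depth becomes 0
Maximum depth reached: 7

7


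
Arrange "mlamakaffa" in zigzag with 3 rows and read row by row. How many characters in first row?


Zigzag "mlamakaffa" into 3 rows:
Placing characters:
  'm' => row 0
  'l' => row 1
  'a' => row 2
  'm' => row 1
  'a' => row 0
  'k' => row 1
  'a' => row 2
  'f' => row 1
  'f' => row 0
  'a' => row 1
Rows:
  Row 0: "maf"
  Row 1: "lmkfa"
  Row 2: "aa"
First row length: 3

3


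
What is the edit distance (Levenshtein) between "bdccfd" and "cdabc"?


Computing edit distance: "bdccfd" -> "cdabc"
DP table:
           c    d    a    b    c
      0    1    2    3    4    5
  b   1    1    2    3    3    4
  d   2    2    1    2    3    4
  c   3    2    2    2    3    3
  c   4    3    3    3    3    3
  f   5    4    4    4    4    4
  d   6    5    4    5    5    5
Edit distance = dp[6][5] = 5

5


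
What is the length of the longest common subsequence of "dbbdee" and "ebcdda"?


LCS of "dbbdee" and "ebcdda"
DP table:
           e    b    c    d    d    a
      0    0    0    0    0    0    0
  d   0    0    0    0    1    1    1
  b   0    0    1    1    1    1    1
  b   0    0    1    1    1    1    1
  d   0    0    1    1    2    2    2
  e   0    1    1    1    2    2    2
  e   0    1    1    1    2    2    2
LCS length = dp[6][6] = 2

2


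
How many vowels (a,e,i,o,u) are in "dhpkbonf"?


Input: dhpkbonf
Checking each character:
  'd' at position 0: consonant
  'h' at position 1: consonant
  'p' at position 2: consonant
  'k' at position 3: consonant
  'b' at position 4: consonant
  'o' at position 5: vowel (running total: 1)
  'n' at position 6: consonant
  'f' at position 7: consonant
Total vowels: 1

1


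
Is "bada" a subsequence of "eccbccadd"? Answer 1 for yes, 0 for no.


Check if "bada" is a subsequence of "eccbccadd"
Greedy scan:
  Position 0 ('e'): no match needed
  Position 1 ('c'): no match needed
  Position 2 ('c'): no match needed
  Position 3 ('b'): matches sub[0] = 'b'
  Position 4 ('c'): no match needed
  Position 5 ('c'): no match needed
  Position 6 ('a'): matches sub[1] = 'a'
  Position 7 ('d'): matches sub[2] = 'd'
  Position 8 ('d'): no match needed
Only matched 3/4 characters => not a subsequence

0


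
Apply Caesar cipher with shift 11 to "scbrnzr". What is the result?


Caesar cipher: shift "scbrnzr" by 11
  's' (pos 18) + 11 = pos 3 = 'd'
  'c' (pos 2) + 11 = pos 13 = 'n'
  'b' (pos 1) + 11 = pos 12 = 'm'
  'r' (pos 17) + 11 = pos 2 = 'c'
  'n' (pos 13) + 11 = pos 24 = 'y'
  'z' (pos 25) + 11 = pos 10 = 'k'
  'r' (pos 17) + 11 = pos 2 = 'c'
Result: dnmcykc

dnmcykc


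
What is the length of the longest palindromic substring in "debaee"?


Input: "debaee"
Checking substrings for palindromes:
  [4:6] "ee" (len 2) => palindrome
Longest palindromic substring: "ee" with length 2

2


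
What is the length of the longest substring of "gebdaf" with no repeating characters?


Input: "gebdaf"
Sliding window (track last position of each char):
  Position 0 ('g'): window [0,0] length 1 -- new best
  Position 1 ('e'): window [0,1] length 2 -- new best
  Position 2 ('b'): window [0,2] length 3 -- new best
  Position 3 ('d'): window [0,3] length 4 -- new best
  Position 4 ('a'): window [0,4] length 5 -- new best
  Position 5 ('f'): window [0,5] length 6 -- new best
Longest substring with no repeats: "gebdaf" with length 6

6


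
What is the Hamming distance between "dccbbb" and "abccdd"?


Comparing "dccbbb" and "abccdd" position by position:
  Position 0: 'd' vs 'a' => differ
  Position 1: 'c' vs 'b' => differ
  Position 2: 'c' vs 'c' => same
  Position 3: 'b' vs 'c' => differ
  Position 4: 'b' vs 'd' => differ
  Position 5: 'b' vs 'd' => differ
Total differences (Hamming distance): 5

5


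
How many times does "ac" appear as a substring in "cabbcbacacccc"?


Searching for "ac" in "cabbcbacacccc"
Scanning each position:
  Position 0: "ca" => no
  Position 1: "ab" => no
  Position 2: "bb" => no
  Position 3: "bc" => no
  Position 4: "cb" => no
  Position 5: "ba" => no
  Position 6: "ac" => MATCH
  Position 7: "ca" => no
  Position 8: "ac" => MATCH
  Position 9: "cc" => no
  Position 10: "cc" => no
  Position 11: "cc" => no
Total occurrences: 2

2


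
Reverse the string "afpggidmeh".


Input: afpggidmeh
Reading characters right to left:
  Position 9: 'h'
  Position 8: 'e'
  Position 7: 'm'
  Position 6: 'd'
  Position 5: 'i'
  Position 4: 'g'
  Position 3: 'g'
  Position 2: 'p'
  Position 1: 'f'
  Position 0: 'a'
Reversed: hemdiggpfa

hemdiggpfa


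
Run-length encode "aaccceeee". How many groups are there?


Input: aaccceeee
Scanning for consecutive runs:
  Group 1: 'a' x 2 (positions 0-1)
  Group 2: 'c' x 3 (positions 2-4)
  Group 3: 'e' x 4 (positions 5-8)
Total groups: 3

3


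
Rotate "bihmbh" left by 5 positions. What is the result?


Input: "bihmbh", rotate left by 5
First 5 characters: "bihmb"
Remaining characters: "h"
Concatenate remaining + first: "h" + "bihmb" = "hbihmb"

hbihmb


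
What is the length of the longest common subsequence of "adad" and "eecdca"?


LCS of "adad" and "eecdca"
DP table:
           e    e    c    d    c    a
      0    0    0    0    0    0    0
  a   0    0    0    0    0    0    1
  d   0    0    0    0    1    1    1
  a   0    0    0    0    1    1    2
  d   0    0    0    0    1    1    2
LCS length = dp[4][6] = 2

2


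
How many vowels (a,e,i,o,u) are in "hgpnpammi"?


Input: hgpnpammi
Checking each character:
  'h' at position 0: consonant
  'g' at position 1: consonant
  'p' at position 2: consonant
  'n' at position 3: consonant
  'p' at position 4: consonant
  'a' at position 5: vowel (running total: 1)
  'm' at position 6: consonant
  'm' at position 7: consonant
  'i' at position 8: vowel (running total: 2)
Total vowels: 2

2


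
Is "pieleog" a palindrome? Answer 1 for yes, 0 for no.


Input: pieleog
Reversed: goeleip
  Compare pos 0 ('p') with pos 6 ('g'): MISMATCH
  Compare pos 1 ('i') with pos 5 ('o'): MISMATCH
  Compare pos 2 ('e') with pos 4 ('e'): match
Result: not a palindrome

0


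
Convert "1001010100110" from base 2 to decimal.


Input: "1001010100110" in base 2
Positional expansion:
  Digit '1' (value 1) x 2^12 = 4096
  Digit '0' (value 0) x 2^11 = 0
  Digit '0' (value 0) x 2^10 = 0
  Digit '1' (value 1) x 2^9 = 512
  Digit '0' (value 0) x 2^8 = 0
  Digit '1' (value 1) x 2^7 = 128
  Digit '0' (value 0) x 2^6 = 0
  Digit '1' (value 1) x 2^5 = 32
  Digit '0' (value 0) x 2^4 = 0
  Digit '0' (value 0) x 2^3 = 0
  Digit '1' (value 1) x 2^2 = 4
  Digit '1' (value 1) x 2^1 = 2
  Digit '0' (value 0) x 2^0 = 0
Sum = 4774

4774


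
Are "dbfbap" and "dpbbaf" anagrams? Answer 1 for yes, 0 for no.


Strings: "dbfbap", "dpbbaf"
Sorted first:  abbdfp
Sorted second: abbdfp
Sorted forms match => anagrams

1


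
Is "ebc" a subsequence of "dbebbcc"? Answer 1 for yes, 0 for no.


Check if "ebc" is a subsequence of "dbebbcc"
Greedy scan:
  Position 0 ('d'): no match needed
  Position 1 ('b'): no match needed
  Position 2 ('e'): matches sub[0] = 'e'
  Position 3 ('b'): matches sub[1] = 'b'
  Position 4 ('b'): no match needed
  Position 5 ('c'): matches sub[2] = 'c'
  Position 6 ('c'): no match needed
All 3 characters matched => is a subsequence

1


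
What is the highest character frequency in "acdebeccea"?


Input: acdebeccea
Character counts:
  'a': 2
  'b': 1
  'c': 3
  'd': 1
  'e': 3
Maximum frequency: 3

3


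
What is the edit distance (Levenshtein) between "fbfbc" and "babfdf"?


Computing edit distance: "fbfbc" -> "babfdf"
DP table:
           b    a    b    f    d    f
      0    1    2    3    4    5    6
  f   1    1    2    3    3    4    5
  b   2    1    2    2    3    4    5
  f   3    2    2    3    2    3    4
  b   4    3    3    2    3    3    4
  c   5    4    4    3    3    4    4
Edit distance = dp[5][6] = 4

4


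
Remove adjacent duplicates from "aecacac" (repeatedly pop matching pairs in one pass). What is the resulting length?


Input: aecacac
Stack-based adjacent duplicate removal:
  Read 'a': push. Stack: a
  Read 'e': push. Stack: ae
  Read 'c': push. Stack: aec
  Read 'a': push. Stack: aeca
  Read 'c': push. Stack: aecac
  Read 'a': push. Stack: aecaca
  Read 'c': push. Stack: aecacac
Final stack: "aecacac" (length 7)

7


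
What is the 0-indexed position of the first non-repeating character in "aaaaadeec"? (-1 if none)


Input: aaaaadeec
Character frequencies:
  'a': 5
  'c': 1
  'd': 1
  'e': 2
Scanning left to right for freq == 1:
  Position 0 ('a'): freq=5, skip
  Position 1 ('a'): freq=5, skip
  Position 2 ('a'): freq=5, skip
  Position 3 ('a'): freq=5, skip
  Position 4 ('a'): freq=5, skip
  Position 5 ('d'): unique! => answer = 5

5


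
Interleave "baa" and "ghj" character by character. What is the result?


Interleaving "baa" and "ghj":
  Position 0: 'b' from first, 'g' from second => "bg"
  Position 1: 'a' from first, 'h' from second => "ah"
  Position 2: 'a' from first, 'j' from second => "aj"
Result: bgahaj

bgahaj


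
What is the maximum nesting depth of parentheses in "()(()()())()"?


Input: "()(()()())()"
Tracking depth:
  Position 0 '(': depth becomes 1
  Position 1 ')': depth becomes 0
  Position 2 '(': depth becomes 1
  Position 3 '(': depth becomes 2
  Position 4 ')': depth becomes 1
  Position 5 '(': depth becomes 2
  Position 6 ')': depth becomes 1
  Position 7 '(': depth becomes 2
  Position 8 ')': depth becomes 1
  Position 9 ')': depth becomes 0
  Position 10 '(': depth becomes 1
  Position 11 ')': depth becomes 0
Maximum depth reached: 2

2


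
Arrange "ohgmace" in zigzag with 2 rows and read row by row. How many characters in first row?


Zigzag "ohgmace" into 2 rows:
Placing characters:
  'o' => row 0
  'h' => row 1
  'g' => row 0
  'm' => row 1
  'a' => row 0
  'c' => row 1
  'e' => row 0
Rows:
  Row 0: "ogae"
  Row 1: "hmc"
First row length: 4

4


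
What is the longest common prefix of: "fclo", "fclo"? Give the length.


Words: fclo, fclo
  Position 0: all 'f' => match
  Position 1: all 'c' => match
  Position 2: all 'l' => match
  Position 3: all 'o' => match
LCP = "fclo" (length 4)

4


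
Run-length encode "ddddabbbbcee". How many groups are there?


Input: ddddabbbbcee
Scanning for consecutive runs:
  Group 1: 'd' x 4 (positions 0-3)
  Group 2: 'a' x 1 (positions 4-4)
  Group 3: 'b' x 4 (positions 5-8)
  Group 4: 'c' x 1 (positions 9-9)
  Group 5: 'e' x 2 (positions 10-11)
Total groups: 5

5


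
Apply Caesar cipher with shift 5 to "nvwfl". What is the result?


Caesar cipher: shift "nvwfl" by 5
  'n' (pos 13) + 5 = pos 18 = 's'
  'v' (pos 21) + 5 = pos 0 = 'a'
  'w' (pos 22) + 5 = pos 1 = 'b'
  'f' (pos 5) + 5 = pos 10 = 'k'
  'l' (pos 11) + 5 = pos 16 = 'q'
Result: sabkq

sabkq


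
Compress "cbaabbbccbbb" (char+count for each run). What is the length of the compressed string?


Input: cbaabbbccbbb
Runs:
  'c' x 1 => "c1"
  'b' x 1 => "b1"
  'a' x 2 => "a2"
  'b' x 3 => "b3"
  'c' x 2 => "c2"
  'b' x 3 => "b3"
Compressed: "c1b1a2b3c2b3"
Compressed length: 12

12


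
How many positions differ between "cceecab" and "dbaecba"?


Comparing "cceecab" and "dbaecba" position by position:
  Position 0: 'c' vs 'd' => DIFFER
  Position 1: 'c' vs 'b' => DIFFER
  Position 2: 'e' vs 'a' => DIFFER
  Position 3: 'e' vs 'e' => same
  Position 4: 'c' vs 'c' => same
  Position 5: 'a' vs 'b' => DIFFER
  Position 6: 'b' vs 'a' => DIFFER
Positions that differ: 5

5


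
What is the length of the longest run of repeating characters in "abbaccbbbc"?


Input: "abbaccbbbc"
Scanning for longest run:
  Position 1 ('b'): new char, reset run to 1
  Position 2 ('b'): continues run of 'b', length=2
  Position 3 ('a'): new char, reset run to 1
  Position 4 ('c'): new char, reset run to 1
  Position 5 ('c'): continues run of 'c', length=2
  Position 6 ('b'): new char, reset run to 1
  Position 7 ('b'): continues run of 'b', length=2
  Position 8 ('b'): continues run of 'b', length=3
  Position 9 ('c'): new char, reset run to 1
Longest run: 'b' with length 3

3


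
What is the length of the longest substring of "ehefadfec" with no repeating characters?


Input: "ehefadfec"
Sliding window (track last position of each char):
  Position 0 ('e'): window [0,0] length 1 -- new best
  Position 1 ('h'): window [0,1] length 2 -- new best
  Position 2 ('e'): repeat (last at 0), move window start to 1
  Position 2 ('e'): window [1,2] length 2
  Position 3 ('f'): window [1,3] length 3 -- new best
  Position 4 ('a'): window [1,4] length 4 -- new best
  Position 5 ('d'): window [1,5] length 5 -- new best
  Position 6 ('f'): repeat (last at 3), move window start to 4
  Position 6 ('f'): window [4,6] length 3
  Position 7 ('e'): window [4,7] length 4
  Position 8 ('c'): window [4,8] length 5
Longest substring with no repeats: "hefad" with length 5

5


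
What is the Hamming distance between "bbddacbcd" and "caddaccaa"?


Comparing "bbddacbcd" and "caddaccaa" position by position:
  Position 0: 'b' vs 'c' => differ
  Position 1: 'b' vs 'a' => differ
  Position 2: 'd' vs 'd' => same
  Position 3: 'd' vs 'd' => same
  Position 4: 'a' vs 'a' => same
  Position 5: 'c' vs 'c' => same
  Position 6: 'b' vs 'c' => differ
  Position 7: 'c' vs 'a' => differ
  Position 8: 'd' vs 'a' => differ
Total differences (Hamming distance): 5

5


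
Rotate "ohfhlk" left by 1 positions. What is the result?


Input: "ohfhlk", rotate left by 1
First 1 characters: "o"
Remaining characters: "hfhlk"
Concatenate remaining + first: "hfhlk" + "o" = "hfhlko"

hfhlko


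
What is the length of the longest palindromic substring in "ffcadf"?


Input: "ffcadf"
Checking substrings for palindromes:
  [0:2] "ff" (len 2) => palindrome
Longest palindromic substring: "ff" with length 2

2


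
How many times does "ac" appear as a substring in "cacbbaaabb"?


Searching for "ac" in "cacbbaaabb"
Scanning each position:
  Position 0: "ca" => no
  Position 1: "ac" => MATCH
  Position 2: "cb" => no
  Position 3: "bb" => no
  Position 4: "ba" => no
  Position 5: "aa" => no
  Position 6: "aa" => no
  Position 7: "ab" => no
  Position 8: "bb" => no
Total occurrences: 1

1


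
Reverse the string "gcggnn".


Input: gcggnn
Reading characters right to left:
  Position 5: 'n'
  Position 4: 'n'
  Position 3: 'g'
  Position 2: 'g'
  Position 1: 'c'
  Position 0: 'g'
Reversed: nnggcg

nnggcg


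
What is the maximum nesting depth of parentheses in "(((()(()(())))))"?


Input: "(((()(()(())))))"
Tracking depth:
  Position 0 '(': depth becomes 1
  Position 1 '(': depth becomes 2
  Position 2 '(': depth becomes 3
  Position 3 '(': depth becomes 4
  Position 4 ')': depth becomes 3
  Position 5 '(': depth becomes 4
  Position 6 '(': depth becomes 5
  Position 7 ')': depth becomes 4
  Position 8 '(': depth becomes 5
  Position 9 '(': depth becomes 6
  Position 10 ')': depth becomes 5
  Position 11 ')': depth becomes 4
  Position 12 ')': depth becomes 3
  Position 13 ')': depth becomes 2
  Position 14 ')': depth becomes 1
  Position 15 ')': depth becomes 0
Maximum depth reached: 6

6


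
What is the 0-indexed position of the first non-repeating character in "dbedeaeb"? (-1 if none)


Input: dbedeaeb
Character frequencies:
  'a': 1
  'b': 2
  'd': 2
  'e': 3
Scanning left to right for freq == 1:
  Position 0 ('d'): freq=2, skip
  Position 1 ('b'): freq=2, skip
  Position 2 ('e'): freq=3, skip
  Position 3 ('d'): freq=2, skip
  Position 4 ('e'): freq=3, skip
  Position 5 ('a'): unique! => answer = 5

5


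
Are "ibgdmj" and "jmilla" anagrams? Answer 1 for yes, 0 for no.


Strings: "ibgdmj", "jmilla"
Sorted first:  bdgijm
Sorted second: aijllm
Differ at position 0: 'b' vs 'a' => not anagrams

0


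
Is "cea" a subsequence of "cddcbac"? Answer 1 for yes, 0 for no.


Check if "cea" is a subsequence of "cddcbac"
Greedy scan:
  Position 0 ('c'): matches sub[0] = 'c'
  Position 1 ('d'): no match needed
  Position 2 ('d'): no match needed
  Position 3 ('c'): no match needed
  Position 4 ('b'): no match needed
  Position 5 ('a'): no match needed
  Position 6 ('c'): no match needed
Only matched 1/3 characters => not a subsequence

0


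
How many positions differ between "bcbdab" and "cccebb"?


Comparing "bcbdab" and "cccebb" position by position:
  Position 0: 'b' vs 'c' => DIFFER
  Position 1: 'c' vs 'c' => same
  Position 2: 'b' vs 'c' => DIFFER
  Position 3: 'd' vs 'e' => DIFFER
  Position 4: 'a' vs 'b' => DIFFER
  Position 5: 'b' vs 'b' => same
Positions that differ: 4

4


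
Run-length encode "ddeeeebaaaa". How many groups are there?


Input: ddeeeebaaaa
Scanning for consecutive runs:
  Group 1: 'd' x 2 (positions 0-1)
  Group 2: 'e' x 4 (positions 2-5)
  Group 3: 'b' x 1 (positions 6-6)
  Group 4: 'a' x 4 (positions 7-10)
Total groups: 4

4


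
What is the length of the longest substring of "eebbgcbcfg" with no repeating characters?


Input: "eebbgcbcfg"
Sliding window (track last position of each char):
  Position 0 ('e'): window [0,0] length 1 -- new best
  Position 1 ('e'): repeat (last at 0), move window start to 1
  Position 1 ('e'): window [1,1] length 1
  Position 2 ('b'): window [1,2] length 2 -- new best
  Position 3 ('b'): repeat (last at 2), move window start to 3
  Position 3 ('b'): window [3,3] length 1
  Position 4 ('g'): window [3,4] length 2
  Position 5 ('c'): window [3,5] length 3 -- new best
  Position 6 ('b'): repeat (last at 3), move window start to 4
  Position 6 ('b'): window [4,6] length 3
  Position 7 ('c'): repeat (last at 5), move window start to 6
  Position 7 ('c'): window [6,7] length 2
  Position 8 ('f'): window [6,8] length 3
  Position 9 ('g'): window [6,9] length 4 -- new best
Longest substring with no repeats: "bcfg" with length 4

4


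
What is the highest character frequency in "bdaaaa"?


Input: bdaaaa
Character counts:
  'a': 4
  'b': 1
  'd': 1
Maximum frequency: 4

4


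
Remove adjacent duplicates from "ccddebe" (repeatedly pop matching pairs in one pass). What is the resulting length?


Input: ccddebe
Stack-based adjacent duplicate removal:
  Read 'c': push. Stack: c
  Read 'c': matches stack top 'c' => pop. Stack: (empty)
  Read 'd': push. Stack: d
  Read 'd': matches stack top 'd' => pop. Stack: (empty)
  Read 'e': push. Stack: e
  Read 'b': push. Stack: eb
  Read 'e': push. Stack: ebe
Final stack: "ebe" (length 3)

3


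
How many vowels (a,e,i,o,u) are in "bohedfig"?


Input: bohedfig
Checking each character:
  'b' at position 0: consonant
  'o' at position 1: vowel (running total: 1)
  'h' at position 2: consonant
  'e' at position 3: vowel (running total: 2)
  'd' at position 4: consonant
  'f' at position 5: consonant
  'i' at position 6: vowel (running total: 3)
  'g' at position 7: consonant
Total vowels: 3

3


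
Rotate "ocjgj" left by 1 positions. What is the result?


Input: "ocjgj", rotate left by 1
First 1 characters: "o"
Remaining characters: "cjgj"
Concatenate remaining + first: "cjgj" + "o" = "cjgjo"

cjgjo


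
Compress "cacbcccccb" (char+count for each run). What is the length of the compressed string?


Input: cacbcccccb
Runs:
  'c' x 1 => "c1"
  'a' x 1 => "a1"
  'c' x 1 => "c1"
  'b' x 1 => "b1"
  'c' x 5 => "c5"
  'b' x 1 => "b1"
Compressed: "c1a1c1b1c5b1"
Compressed length: 12

12


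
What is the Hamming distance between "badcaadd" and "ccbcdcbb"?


Comparing "badcaadd" and "ccbcdcbb" position by position:
  Position 0: 'b' vs 'c' => differ
  Position 1: 'a' vs 'c' => differ
  Position 2: 'd' vs 'b' => differ
  Position 3: 'c' vs 'c' => same
  Position 4: 'a' vs 'd' => differ
  Position 5: 'a' vs 'c' => differ
  Position 6: 'd' vs 'b' => differ
  Position 7: 'd' vs 'b' => differ
Total differences (Hamming distance): 7

7


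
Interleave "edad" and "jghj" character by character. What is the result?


Interleaving "edad" and "jghj":
  Position 0: 'e' from first, 'j' from second => "ej"
  Position 1: 'd' from first, 'g' from second => "dg"
  Position 2: 'a' from first, 'h' from second => "ah"
  Position 3: 'd' from first, 'j' from second => "dj"
Result: ejdgahdj

ejdgahdj


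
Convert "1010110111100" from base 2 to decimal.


Input: "1010110111100" in base 2
Positional expansion:
  Digit '1' (value 1) x 2^12 = 4096
  Digit '0' (value 0) x 2^11 = 0
  Digit '1' (value 1) x 2^10 = 1024
  Digit '0' (value 0) x 2^9 = 0
  Digit '1' (value 1) x 2^8 = 256
  Digit '1' (value 1) x 2^7 = 128
  Digit '0' (value 0) x 2^6 = 0
  Digit '1' (value 1) x 2^5 = 32
  Digit '1' (value 1) x 2^4 = 16
  Digit '1' (value 1) x 2^3 = 8
  Digit '1' (value 1) x 2^2 = 4
  Digit '0' (value 0) x 2^1 = 0
  Digit '0' (value 0) x 2^0 = 0
Sum = 5564

5564


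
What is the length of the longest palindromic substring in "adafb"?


Input: "adafb"
Checking substrings for palindromes:
  [0:3] "ada" (len 3) => palindrome
Longest palindromic substring: "ada" with length 3

3


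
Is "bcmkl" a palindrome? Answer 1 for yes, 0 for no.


Input: bcmkl
Reversed: lkmcb
  Compare pos 0 ('b') with pos 4 ('l'): MISMATCH
  Compare pos 1 ('c') with pos 3 ('k'): MISMATCH
Result: not a palindrome

0


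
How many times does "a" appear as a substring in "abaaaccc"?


Searching for "a" in "abaaaccc"
Scanning each position:
  Position 0: "a" => MATCH
  Position 1: "b" => no
  Position 2: "a" => MATCH
  Position 3: "a" => MATCH
  Position 4: "a" => MATCH
  Position 5: "c" => no
  Position 6: "c" => no
  Position 7: "c" => no
Total occurrences: 4

4


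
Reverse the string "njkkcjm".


Input: njkkcjm
Reading characters right to left:
  Position 6: 'm'
  Position 5: 'j'
  Position 4: 'c'
  Position 3: 'k'
  Position 2: 'k'
  Position 1: 'j'
  Position 0: 'n'
Reversed: mjckkjn

mjckkjn


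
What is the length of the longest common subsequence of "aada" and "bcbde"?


LCS of "aada" and "bcbde"
DP table:
           b    c    b    d    e
      0    0    0    0    0    0
  a   0    0    0    0    0    0
  a   0    0    0    0    0    0
  d   0    0    0    0    1    1
  a   0    0    0    0    1    1
LCS length = dp[4][5] = 1

1


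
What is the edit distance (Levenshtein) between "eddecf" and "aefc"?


Computing edit distance: "eddecf" -> "aefc"
DP table:
           a    e    f    c
      0    1    2    3    4
  e   1    1    1    2    3
  d   2    2    2    2    3
  d   3    3    3    3    3
  e   4    4    3    4    4
  c   5    5    4    4    4
  f   6    6    5    4    5
Edit distance = dp[6][4] = 5

5


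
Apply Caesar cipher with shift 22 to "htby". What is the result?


Caesar cipher: shift "htby" by 22
  'h' (pos 7) + 22 = pos 3 = 'd'
  't' (pos 19) + 22 = pos 15 = 'p'
  'b' (pos 1) + 22 = pos 23 = 'x'
  'y' (pos 24) + 22 = pos 20 = 'u'
Result: dpxu

dpxu


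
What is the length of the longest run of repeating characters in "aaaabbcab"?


Input: "aaaabbcab"
Scanning for longest run:
  Position 1 ('a'): continues run of 'a', length=2
  Position 2 ('a'): continues run of 'a', length=3
  Position 3 ('a'): continues run of 'a', length=4
  Position 4 ('b'): new char, reset run to 1
  Position 5 ('b'): continues run of 'b', length=2
  Position 6 ('c'): new char, reset run to 1
  Position 7 ('a'): new char, reset run to 1
  Position 8 ('b'): new char, reset run to 1
Longest run: 'a' with length 4

4


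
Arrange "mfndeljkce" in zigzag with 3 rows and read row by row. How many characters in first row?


Zigzag "mfndeljkce" into 3 rows:
Placing characters:
  'm' => row 0
  'f' => row 1
  'n' => row 2
  'd' => row 1
  'e' => row 0
  'l' => row 1
  'j' => row 2
  'k' => row 1
  'c' => row 0
  'e' => row 1
Rows:
  Row 0: "mec"
  Row 1: "fdlke"
  Row 2: "nj"
First row length: 3

3


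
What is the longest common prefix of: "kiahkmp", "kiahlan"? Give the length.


Words: kiahkmp, kiahlan
  Position 0: all 'k' => match
  Position 1: all 'i' => match
  Position 2: all 'a' => match
  Position 3: all 'h' => match
  Position 4: ('k', 'l') => mismatch, stop
LCP = "kiah" (length 4)

4


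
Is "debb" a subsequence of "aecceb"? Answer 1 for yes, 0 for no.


Check if "debb" is a subsequence of "aecceb"
Greedy scan:
  Position 0 ('a'): no match needed
  Position 1 ('e'): no match needed
  Position 2 ('c'): no match needed
  Position 3 ('c'): no match needed
  Position 4 ('e'): no match needed
  Position 5 ('b'): no match needed
Only matched 0/4 characters => not a subsequence

0


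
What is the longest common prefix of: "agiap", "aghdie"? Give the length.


Words: agiap, aghdie
  Position 0: all 'a' => match
  Position 1: all 'g' => match
  Position 2: ('i', 'h') => mismatch, stop
LCP = "ag" (length 2)

2


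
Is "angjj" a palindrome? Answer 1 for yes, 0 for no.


Input: angjj
Reversed: jjgna
  Compare pos 0 ('a') with pos 4 ('j'): MISMATCH
  Compare pos 1 ('n') with pos 3 ('j'): MISMATCH
Result: not a palindrome

0


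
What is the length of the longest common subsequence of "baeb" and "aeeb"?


LCS of "baeb" and "aeeb"
DP table:
           a    e    e    b
      0    0    0    0    0
  b   0    0    0    0    1
  a   0    1    1    1    1
  e   0    1    2    2    2
  b   0    1    2    2    3
LCS length = dp[4][4] = 3

3


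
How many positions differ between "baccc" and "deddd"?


Comparing "baccc" and "deddd" position by position:
  Position 0: 'b' vs 'd' => DIFFER
  Position 1: 'a' vs 'e' => DIFFER
  Position 2: 'c' vs 'd' => DIFFER
  Position 3: 'c' vs 'd' => DIFFER
  Position 4: 'c' vs 'd' => DIFFER
Positions that differ: 5

5


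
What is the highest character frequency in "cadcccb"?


Input: cadcccb
Character counts:
  'a': 1
  'b': 1
  'c': 4
  'd': 1
Maximum frequency: 4

4


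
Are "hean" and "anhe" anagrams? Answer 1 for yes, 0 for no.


Strings: "hean", "anhe"
Sorted first:  aehn
Sorted second: aehn
Sorted forms match => anagrams

1


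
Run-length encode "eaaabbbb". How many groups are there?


Input: eaaabbbb
Scanning for consecutive runs:
  Group 1: 'e' x 1 (positions 0-0)
  Group 2: 'a' x 3 (positions 1-3)
  Group 3: 'b' x 4 (positions 4-7)
Total groups: 3

3


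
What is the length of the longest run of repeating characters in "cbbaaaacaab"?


Input: "cbbaaaacaab"
Scanning for longest run:
  Position 1 ('b'): new char, reset run to 1
  Position 2 ('b'): continues run of 'b', length=2
  Position 3 ('a'): new char, reset run to 1
  Position 4 ('a'): continues run of 'a', length=2
  Position 5 ('a'): continues run of 'a', length=3
  Position 6 ('a'): continues run of 'a', length=4
  Position 7 ('c'): new char, reset run to 1
  Position 8 ('a'): new char, reset run to 1
  Position 9 ('a'): continues run of 'a', length=2
  Position 10 ('b'): new char, reset run to 1
Longest run: 'a' with length 4

4


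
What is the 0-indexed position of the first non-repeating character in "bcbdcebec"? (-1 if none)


Input: bcbdcebec
Character frequencies:
  'b': 3
  'c': 3
  'd': 1
  'e': 2
Scanning left to right for freq == 1:
  Position 0 ('b'): freq=3, skip
  Position 1 ('c'): freq=3, skip
  Position 2 ('b'): freq=3, skip
  Position 3 ('d'): unique! => answer = 3

3


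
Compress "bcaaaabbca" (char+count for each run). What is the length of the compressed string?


Input: bcaaaabbca
Runs:
  'b' x 1 => "b1"
  'c' x 1 => "c1"
  'a' x 4 => "a4"
  'b' x 2 => "b2"
  'c' x 1 => "c1"
  'a' x 1 => "a1"
Compressed: "b1c1a4b2c1a1"
Compressed length: 12

12


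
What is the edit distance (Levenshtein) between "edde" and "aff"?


Computing edit distance: "edde" -> "aff"
DP table:
           a    f    f
      0    1    2    3
  e   1    1    2    3
  d   2    2    2    3
  d   3    3    3    3
  e   4    4    4    4
Edit distance = dp[4][3] = 4

4


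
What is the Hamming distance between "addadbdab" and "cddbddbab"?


Comparing "addadbdab" and "cddbddbab" position by position:
  Position 0: 'a' vs 'c' => differ
  Position 1: 'd' vs 'd' => same
  Position 2: 'd' vs 'd' => same
  Position 3: 'a' vs 'b' => differ
  Position 4: 'd' vs 'd' => same
  Position 5: 'b' vs 'd' => differ
  Position 6: 'd' vs 'b' => differ
  Position 7: 'a' vs 'a' => same
  Position 8: 'b' vs 'b' => same
Total differences (Hamming distance): 4

4


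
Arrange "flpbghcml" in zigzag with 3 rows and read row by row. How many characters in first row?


Zigzag "flpbghcml" into 3 rows:
Placing characters:
  'f' => row 0
  'l' => row 1
  'p' => row 2
  'b' => row 1
  'g' => row 0
  'h' => row 1
  'c' => row 2
  'm' => row 1
  'l' => row 0
Rows:
  Row 0: "fgl"
  Row 1: "lbhm"
  Row 2: "pc"
First row length: 3

3


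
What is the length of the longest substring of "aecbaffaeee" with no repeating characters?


Input: "aecbaffaeee"
Sliding window (track last position of each char):
  Position 0 ('a'): window [0,0] length 1 -- new best
  Position 1 ('e'): window [0,1] length 2 -- new best
  Position 2 ('c'): window [0,2] length 3 -- new best
  Position 3 ('b'): window [0,3] length 4 -- new best
  Position 4 ('a'): repeat (last at 0), move window start to 1
  Position 4 ('a'): window [1,4] length 4
  Position 5 ('f'): window [1,5] length 5 -- new best
  Position 6 ('f'): repeat (last at 5), move window start to 6
  Position 6 ('f'): window [6,6] length 1
  Position 7 ('a'): window [6,7] length 2
  Position 8 ('e'): window [6,8] length 3
  Position 9 ('e'): repeat (last at 8), move window start to 9
  Position 9 ('e'): window [9,9] length 1
  Position 10 ('e'): repeat (last at 9), move window start to 10
  Position 10 ('e'): window [10,10] length 1
Longest substring with no repeats: "ecbaf" with length 5

5


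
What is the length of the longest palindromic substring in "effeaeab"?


Input: "effeaeab"
Checking substrings for palindromes:
  [0:4] "effe" (len 4) => palindrome
  [3:6] "eae" (len 3) => palindrome
  [4:7] "aea" (len 3) => palindrome
  [1:3] "ff" (len 2) => palindrome
Longest palindromic substring: "effe" with length 4

4
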